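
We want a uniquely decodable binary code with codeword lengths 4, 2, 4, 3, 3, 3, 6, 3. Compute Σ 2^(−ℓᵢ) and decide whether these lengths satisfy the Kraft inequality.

0.890625; yes

With common denominator 2^6 = 64: Σ 2^(−ℓᵢ) = 4/64 + 16/64 + 4/64 + 8/64 + 8/64 + 8/64 + 1/64 + 8/64 = 57/64 = 0.890625.
Kraft's inequality requires Σ ≤ 1; here Σ = 0.890625 ≤ 1, so such a prefix code exists.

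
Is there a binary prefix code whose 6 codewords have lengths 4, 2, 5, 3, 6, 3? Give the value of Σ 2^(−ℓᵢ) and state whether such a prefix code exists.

With common denominator 2^6 = 64: Σ 2^(−ℓᵢ) = 4/64 + 16/64 + 2/64 + 8/64 + 1/64 + 8/64 = 39/64 = 0.609375.
Kraft's inequality requires Σ ≤ 1; here Σ = 0.609375 ≤ 1, so such a prefix code exists.

0.609375; yes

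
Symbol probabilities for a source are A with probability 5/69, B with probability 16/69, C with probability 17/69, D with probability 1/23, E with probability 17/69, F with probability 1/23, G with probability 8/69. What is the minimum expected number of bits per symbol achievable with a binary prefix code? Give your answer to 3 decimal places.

2.522 bits/symbol

Repeatedly combine the two least-probable nodes; the expected code length is the sum of the merged weights.
merge 1/23 + 1/23 → 2/23
merge 5/69 + 2/23 → 11/69
merge 8/69 + 11/69 → 19/69
merge 16/69 + 17/69 → 11/23
merge 17/69 + 19/69 → 12/23
merge 11/23 + 12/23 → 1
L = 2/23 + 11/69 + 19/69 + 11/23 + 12/23 + 1 = 58/23 ≈ 2.522 bits/symbol.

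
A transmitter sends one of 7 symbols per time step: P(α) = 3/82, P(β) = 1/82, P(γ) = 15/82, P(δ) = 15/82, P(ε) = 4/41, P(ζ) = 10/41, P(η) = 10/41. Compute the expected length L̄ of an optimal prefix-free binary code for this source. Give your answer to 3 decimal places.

2.524 bits/symbol

Repeatedly combine the two least-probable nodes; the expected code length is the sum of the merged weights.
merge 1/82 + 3/82 → 2/41
merge 2/41 + 4/41 → 6/41
merge 6/41 + 15/82 → 27/82
merge 15/82 + 10/41 → 35/82
merge 10/41 + 27/82 → 47/82
merge 35/82 + 47/82 → 1
L = 2/41 + 6/41 + 27/82 + 35/82 + 47/82 + 1 = 207/82 ≈ 2.524 bits/symbol.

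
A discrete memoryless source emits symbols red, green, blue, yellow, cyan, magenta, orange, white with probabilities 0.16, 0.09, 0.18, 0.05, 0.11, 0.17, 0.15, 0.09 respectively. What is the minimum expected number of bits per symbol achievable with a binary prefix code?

2.96 bits/symbol

Repeatedly combine the two least-probable nodes; the expected code length is the sum of the merged weights.
merge 1/20 + 9/100 → 7/50
merge 9/100 + 11/100 → 1/5
merge 7/50 + 3/20 → 29/100
merge 4/25 + 17/100 → 33/100
merge 9/50 + 1/5 → 19/50
merge 29/100 + 33/100 → 31/50
merge 19/50 + 31/50 → 1
L = 7/50 + 1/5 + 29/100 + 33/100 + 19/50 + 31/50 + 1 = 74/25 = 2.96 bits/symbol.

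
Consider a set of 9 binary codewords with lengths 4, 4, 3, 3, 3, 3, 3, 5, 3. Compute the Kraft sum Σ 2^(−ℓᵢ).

With common denominator 2^5 = 32: Σ 2^(−ℓᵢ) = 2/32 + 2/32 + 4/32 + 4/32 + 4/32 + 4/32 + 4/32 + 1/32 + 4/32 = 29/32 = 0.90625.

0.90625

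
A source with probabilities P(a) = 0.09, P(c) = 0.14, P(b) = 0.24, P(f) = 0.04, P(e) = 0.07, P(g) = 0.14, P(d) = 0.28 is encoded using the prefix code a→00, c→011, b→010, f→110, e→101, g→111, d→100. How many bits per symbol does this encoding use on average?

L̄ = Σ pᵢ·ℓᵢ = 0.09·2 + 0.14·3 + 0.24·3 + 0.04·3 + 0.07·3 + 0.14·3 + 0.28·3 = 2.91 bits/symbol.

2.91 bits/symbol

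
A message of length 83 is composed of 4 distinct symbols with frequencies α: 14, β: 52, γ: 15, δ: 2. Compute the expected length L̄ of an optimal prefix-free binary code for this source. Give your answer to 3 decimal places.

Probabilities are the counts divided by 83.
Repeatedly combine the two least-probable nodes; the expected code length is the sum of the merged weights.
merge 2/83 + 14/83 → 16/83
merge 15/83 + 16/83 → 31/83
merge 31/83 + 52/83 → 1
L = 16/83 + 31/83 + 1 = 130/83 ≈ 1.566 bits/symbol.

1.566 bits/symbol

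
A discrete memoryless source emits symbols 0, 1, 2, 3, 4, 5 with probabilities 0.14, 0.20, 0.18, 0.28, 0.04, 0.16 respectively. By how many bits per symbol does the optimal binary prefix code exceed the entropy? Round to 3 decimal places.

0.090 bits

Entropy H = −Σ p log₂ p ≈ 2.4298 bits.
Huffman merges: 1/25+7/50→9/50; 4/25+9/50→17/50; 9/50+1/5→19/50; 7/25+17/50→31/50; 19/50+31/50→1. L = 63/25 ≈ 2.5200.
L − H = 2.5200 − 2.4298 = 0.090 bits.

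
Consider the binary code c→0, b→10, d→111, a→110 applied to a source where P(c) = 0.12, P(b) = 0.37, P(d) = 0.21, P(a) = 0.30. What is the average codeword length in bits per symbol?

2.39 bits/symbol

L̄ = Σ pᵢ·ℓᵢ = 0.12·1 + 0.37·2 + 0.21·3 + 0.30·3 = 2.39 bits/symbol.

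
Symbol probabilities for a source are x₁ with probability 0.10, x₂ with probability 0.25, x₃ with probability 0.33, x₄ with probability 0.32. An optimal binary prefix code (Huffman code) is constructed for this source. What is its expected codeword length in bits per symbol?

2 bits/symbol

Repeatedly combine the two least-probable nodes; the expected code length is the sum of the merged weights.
merge 1/10 + 1/4 → 7/20
merge 8/25 + 33/100 → 13/20
merge 7/20 + 13/20 → 1
L = 7/20 + 13/20 + 1 = 2 bits/symbol.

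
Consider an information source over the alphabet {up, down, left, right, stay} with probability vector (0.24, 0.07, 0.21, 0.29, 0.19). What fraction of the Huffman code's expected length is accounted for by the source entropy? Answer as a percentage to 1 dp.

97.7%

Entropy H = −Σ p log₂ p ≈ 2.2086 bits.
Huffman merges: 7/100+19/100→13/50; 21/100+6/25→9/20; 13/50+29/100→11/20; 9/20+11/20→1. L = 113/50 ≈ 2.2600.
Efficiency = H/L = 2.2086/2.2600 = 97.7%.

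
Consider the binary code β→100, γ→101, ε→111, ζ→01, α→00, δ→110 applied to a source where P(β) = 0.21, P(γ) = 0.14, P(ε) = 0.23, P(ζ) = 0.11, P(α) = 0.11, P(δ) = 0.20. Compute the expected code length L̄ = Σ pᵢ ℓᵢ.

L̄ = Σ pᵢ·ℓᵢ = 0.21·3 + 0.14·3 + 0.23·3 + 0.11·2 + 0.11·2 + 0.20·3 = 2.78 bits/symbol.

2.78 bits/symbol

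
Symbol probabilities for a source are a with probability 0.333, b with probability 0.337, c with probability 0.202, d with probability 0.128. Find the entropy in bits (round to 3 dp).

1.903 bits

H = −Σ pᵢ log₂ pᵢ.
−0.333·log₂(0.333) = 0.5283
−0.337·log₂(0.337) = 0.5288
−0.202·log₂(0.202) = 0.4661
−0.128·log₂(0.128) = 0.3796
Sum ≈ 1.9028 → 1.903 bits.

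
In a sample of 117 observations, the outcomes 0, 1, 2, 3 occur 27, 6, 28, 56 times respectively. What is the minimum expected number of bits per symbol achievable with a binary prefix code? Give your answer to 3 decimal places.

Probabilities are the counts divided by 117.
Repeatedly combine the two least-probable nodes; the expected code length is the sum of the merged weights.
merge 2/39 + 3/13 → 11/39
merge 28/117 + 11/39 → 61/117
merge 56/117 + 61/117 → 1
L = 11/39 + 61/117 + 1 = 211/117 ≈ 1.803 bits/symbol.

1.803 bits/symbol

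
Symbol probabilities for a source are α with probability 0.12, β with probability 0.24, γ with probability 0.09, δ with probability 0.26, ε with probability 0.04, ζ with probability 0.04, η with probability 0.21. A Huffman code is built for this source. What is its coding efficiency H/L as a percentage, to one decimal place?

99.3%

Entropy H = −Σ p log₂ p ≈ 2.5235 bits.
Huffman merges: 1/25+1/25→2/25; 2/25+9/100→17/100; 3/25+17/100→29/100; 21/100+6/25→9/20; 13/50+29/100→11/20; 9/20+11/20→1. L = 127/50 ≈ 2.5400.
Efficiency = H/L = 2.5235/2.5400 = 99.3%.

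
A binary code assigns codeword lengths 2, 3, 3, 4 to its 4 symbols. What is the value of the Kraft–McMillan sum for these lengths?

0.5625

With common denominator 2^4 = 16: Σ 2^(−ℓᵢ) = 4/16 + 2/16 + 2/16 + 1/16 = 9/16 = 0.5625.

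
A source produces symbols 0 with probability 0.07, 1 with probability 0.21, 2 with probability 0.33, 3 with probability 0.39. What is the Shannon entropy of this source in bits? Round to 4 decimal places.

H = −Σ pᵢ log₂ pᵢ.
−0.07·log₂(0.07) = 0.2686
−0.21·log₂(0.21) = 0.4728
−0.33·log₂(0.33) = 0.5278
−0.39·log₂(0.39) = 0.5298
Sum ≈ 1.7990 → 1.7990 bits.

1.7990 bits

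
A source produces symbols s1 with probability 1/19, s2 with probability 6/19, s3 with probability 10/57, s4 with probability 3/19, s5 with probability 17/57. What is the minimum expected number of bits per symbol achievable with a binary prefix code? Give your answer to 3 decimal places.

2.211 bits/symbol

Repeatedly combine the two least-probable nodes; the expected code length is the sum of the merged weights.
merge 1/19 + 3/19 → 4/19
merge 10/57 + 4/19 → 22/57
merge 17/57 + 6/19 → 35/57
merge 22/57 + 35/57 → 1
L = 4/19 + 22/57 + 35/57 + 1 = 42/19 ≈ 2.211 bits/symbol.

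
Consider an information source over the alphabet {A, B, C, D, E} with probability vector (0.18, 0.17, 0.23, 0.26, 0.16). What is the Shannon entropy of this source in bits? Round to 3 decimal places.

H = −Σ pᵢ log₂ pᵢ.
−0.18·log₂(0.18) = 0.4453
−0.17·log₂(0.17) = 0.4346
−0.23·log₂(0.23) = 0.4877
−0.26·log₂(0.26) = 0.5053
−0.16·log₂(0.16) = 0.4230
Sum ≈ 2.2959 → 2.296 bits.

2.296 bits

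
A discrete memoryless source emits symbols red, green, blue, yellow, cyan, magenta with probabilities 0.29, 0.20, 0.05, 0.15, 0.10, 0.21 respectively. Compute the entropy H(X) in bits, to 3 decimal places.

2.414 bits

H = −Σ pᵢ log₂ pᵢ.
−0.29·log₂(0.29) = 0.5179
−0.20·log₂(0.20) = 0.4644
−0.05·log₂(0.05) = 0.2161
−0.15·log₂(0.15) = 0.4105
−0.10·log₂(0.10) = 0.3322
−0.21·log₂(0.21) = 0.4728
Sum ≈ 2.4139 → 2.414 bits.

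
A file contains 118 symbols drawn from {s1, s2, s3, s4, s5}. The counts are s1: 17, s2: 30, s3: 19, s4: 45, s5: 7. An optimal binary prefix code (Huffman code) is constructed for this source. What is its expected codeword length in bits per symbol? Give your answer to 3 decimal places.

Probabilities are the counts divided by 118.
Repeatedly combine the two least-probable nodes; the expected code length is the sum of the merged weights.
merge 7/118 + 17/118 → 12/59
merge 19/118 + 12/59 → 43/118
merge 15/59 + 43/118 → 73/118
merge 45/118 + 73/118 → 1
L = 12/59 + 43/118 + 73/118 + 1 = 129/59 ≈ 2.186 bits/symbol.

2.186 bits/symbol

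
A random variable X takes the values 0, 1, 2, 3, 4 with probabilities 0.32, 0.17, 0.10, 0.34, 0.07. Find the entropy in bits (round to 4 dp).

2.0905 bits

H = −Σ pᵢ log₂ pᵢ.
−0.32·log₂(0.32) = 0.5260
−0.17·log₂(0.17) = 0.4346
−0.10·log₂(0.10) = 0.3322
−0.34·log₂(0.34) = 0.5292
−0.07·log₂(0.07) = 0.2686
Sum ≈ 2.0905 → 2.0905 bits.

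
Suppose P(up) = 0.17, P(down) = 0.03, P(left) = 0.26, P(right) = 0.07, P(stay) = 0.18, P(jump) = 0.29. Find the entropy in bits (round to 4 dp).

2.3234 bits

H = −Σ pᵢ log₂ pᵢ.
−0.17·log₂(0.17) = 0.4346
−0.03·log₂(0.03) = 0.1518
−0.26·log₂(0.26) = 0.5053
−0.07·log₂(0.07) = 0.2686
−0.18·log₂(0.18) = 0.4453
−0.29·log₂(0.29) = 0.5179
Sum ≈ 2.3234 → 2.3234 bits.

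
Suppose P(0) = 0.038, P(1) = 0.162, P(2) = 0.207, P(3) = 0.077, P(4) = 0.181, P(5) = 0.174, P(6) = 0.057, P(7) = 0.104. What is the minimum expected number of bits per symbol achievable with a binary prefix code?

Repeatedly combine the two least-probable nodes; the expected code length is the sum of the merged weights.
merge 19/500 + 57/1000 → 19/200
merge 77/1000 + 19/200 → 43/250
merge 13/125 + 81/500 → 133/500
merge 43/250 + 87/500 → 173/500
merge 181/1000 + 207/1000 → 97/250
merge 133/500 + 173/500 → 153/250
merge 97/250 + 153/250 → 1
L = 19/200 + 43/250 + 133/500 + 173/500 + 97/250 + 153/250 + 1 = 2879/1000 = 2.879 bits/symbol.

2.879 bits/symbol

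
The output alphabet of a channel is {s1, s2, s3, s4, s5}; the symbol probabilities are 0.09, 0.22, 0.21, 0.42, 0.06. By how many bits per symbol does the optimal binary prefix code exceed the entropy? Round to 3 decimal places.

Entropy H = −Σ p log₂ p ≈ 2.0352 bits.
Huffman merges: 3/50+9/100→3/20; 3/20+21/100→9/25; 11/50+9/25→29/50; 21/50+29/50→1. L = 209/100 ≈ 2.0900.
L − H = 2.0900 − 2.0352 = 0.055 bits.

0.055 bits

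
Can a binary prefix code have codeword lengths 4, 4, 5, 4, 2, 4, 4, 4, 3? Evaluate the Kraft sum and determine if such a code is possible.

0.78125; yes

With common denominator 2^5 = 32: Σ 2^(−ℓᵢ) = 2/32 + 2/32 + 1/32 + 2/32 + 8/32 + 2/32 + 2/32 + 2/32 + 4/32 = 25/32 = 0.78125.
Kraft's inequality requires Σ ≤ 1; here Σ = 0.78125 ≤ 1, so such a prefix code exists.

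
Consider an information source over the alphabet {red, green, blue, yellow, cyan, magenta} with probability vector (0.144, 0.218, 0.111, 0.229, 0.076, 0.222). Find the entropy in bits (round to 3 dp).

H = −Σ pᵢ log₂ pᵢ.
−0.144·log₂(0.144) = 0.4026
−0.218·log₂(0.218) = 0.4791
−0.111·log₂(0.111) = 0.3520
−0.229·log₂(0.229) = 0.4870
−0.076·log₂(0.076) = 0.2826
−0.222·log₂(0.222) = 0.4820
Sum ≈ 2.4853 → 2.485 bits.

2.485 bits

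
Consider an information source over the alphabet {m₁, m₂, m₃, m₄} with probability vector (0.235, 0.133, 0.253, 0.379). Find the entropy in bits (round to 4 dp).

H = −Σ pᵢ log₂ pᵢ.
−0.235·log₂(0.235) = 0.4910
−0.133·log₂(0.133) = 0.3871
−0.253·log₂(0.253) = 0.5016
−0.379·log₂(0.379) = 0.5305
Sum ≈ 1.9102 → 1.9102 bits.

1.9102 bits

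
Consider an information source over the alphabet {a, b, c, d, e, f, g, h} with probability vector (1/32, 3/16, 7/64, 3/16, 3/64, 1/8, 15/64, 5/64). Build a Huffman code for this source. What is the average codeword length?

Repeatedly combine the two least-probable nodes; the expected code length is the sum of the merged weights.
merge 1/32 + 3/64 → 5/64
merge 5/64 + 5/64 → 5/32
merge 7/64 + 1/8 → 15/64
merge 5/32 + 3/16 → 11/32
merge 3/16 + 15/64 → 27/64
merge 15/64 + 11/32 → 37/64
merge 27/64 + 37/64 → 1
L = 5/64 + 5/32 + 15/64 + 11/32 + 27/64 + 37/64 + 1 = 45/16 = 2.8125 bits/symbol.

2.8125 bits/symbol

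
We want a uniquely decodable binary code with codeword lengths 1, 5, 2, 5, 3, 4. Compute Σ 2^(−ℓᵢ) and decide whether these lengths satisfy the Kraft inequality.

1; yes

With common denominator 2^5 = 32: Σ 2^(−ℓᵢ) = 16/32 + 1/32 + 8/32 + 1/32 + 4/32 + 2/32 = 32/32 = 1.
Kraft's inequality requires Σ ≤ 1; here Σ = 1 ≤ 1, so such a prefix code exists.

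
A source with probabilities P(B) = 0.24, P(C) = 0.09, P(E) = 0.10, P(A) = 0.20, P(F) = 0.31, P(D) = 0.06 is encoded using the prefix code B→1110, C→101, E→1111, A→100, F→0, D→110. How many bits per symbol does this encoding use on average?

L̄ = Σ pᵢ·ℓᵢ = 0.24·4 + 0.09·3 + 0.10·4 + 0.20·3 + 0.31·1 + 0.06·3 = 2.72 bits/symbol.

2.72 bits/symbol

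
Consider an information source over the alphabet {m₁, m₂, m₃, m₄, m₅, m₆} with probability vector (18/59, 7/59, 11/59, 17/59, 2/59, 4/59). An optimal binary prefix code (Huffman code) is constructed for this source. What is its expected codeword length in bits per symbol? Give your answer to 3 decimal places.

Repeatedly combine the two least-probable nodes; the expected code length is the sum of the merged weights.
merge 2/59 + 4/59 → 6/59
merge 6/59 + 7/59 → 13/59
merge 11/59 + 13/59 → 24/59
merge 17/59 + 18/59 → 35/59
merge 24/59 + 35/59 → 1
L = 6/59 + 13/59 + 24/59 + 35/59 + 1 = 137/59 ≈ 2.322 bits/symbol.

2.322 bits/symbol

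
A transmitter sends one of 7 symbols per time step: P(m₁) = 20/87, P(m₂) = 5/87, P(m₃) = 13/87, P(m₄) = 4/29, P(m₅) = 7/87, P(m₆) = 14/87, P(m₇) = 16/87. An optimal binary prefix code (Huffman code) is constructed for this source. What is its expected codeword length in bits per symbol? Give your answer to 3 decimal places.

Repeatedly combine the two least-probable nodes; the expected code length is the sum of the merged weights.
merge 5/87 + 7/87 → 4/29
merge 4/29 + 4/29 → 8/29
merge 13/87 + 14/87 → 9/29
merge 16/87 + 20/87 → 12/29
merge 8/29 + 9/29 → 17/29
merge 12/29 + 17/29 → 1
L = 4/29 + 8/29 + 9/29 + 12/29 + 17/29 + 1 = 79/29 ≈ 2.724 bits/symbol.

2.724 bits/symbol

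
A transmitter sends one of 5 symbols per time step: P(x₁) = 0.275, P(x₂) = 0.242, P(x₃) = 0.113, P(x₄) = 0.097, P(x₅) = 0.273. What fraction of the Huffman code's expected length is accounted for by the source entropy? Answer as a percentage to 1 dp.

99.6%

Entropy H = −Σ p log₂ p ≈ 2.2008 bits.
Huffman merges: 97/1000+113/1000→21/100; 21/100+121/500→113/250; 273/1000+11/40→137/250; 113/250+137/250→1. L = 221/100 ≈ 2.2100.
Efficiency = H/L = 2.2008/2.2100 = 99.6%.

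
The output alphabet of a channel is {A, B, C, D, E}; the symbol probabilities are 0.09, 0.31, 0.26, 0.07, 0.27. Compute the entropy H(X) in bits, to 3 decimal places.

2.120 bits

H = −Σ pᵢ log₂ pᵢ.
−0.09·log₂(0.09) = 0.3127
−0.31·log₂(0.31) = 0.5238
−0.26·log₂(0.26) = 0.5053
−0.07·log₂(0.07) = 0.2686
−0.27·log₂(0.27) = 0.5100
Sum ≈ 2.1203 → 2.120 bits.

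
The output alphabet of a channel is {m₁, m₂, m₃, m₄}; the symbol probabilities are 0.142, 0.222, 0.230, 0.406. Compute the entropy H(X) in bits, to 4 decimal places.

1.8976 bits

H = −Σ pᵢ log₂ pᵢ.
−0.142·log₂(0.142) = 0.3999
−0.222·log₂(0.222) = 0.4820
−0.230·log₂(0.230) = 0.4877
−0.406·log₂(0.406) = 0.5280
Sum ≈ 1.8976 → 1.8976 bits.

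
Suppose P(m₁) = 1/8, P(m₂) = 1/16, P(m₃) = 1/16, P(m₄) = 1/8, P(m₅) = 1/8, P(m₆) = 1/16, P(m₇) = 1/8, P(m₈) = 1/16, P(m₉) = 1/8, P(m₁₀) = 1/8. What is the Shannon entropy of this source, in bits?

Each probability is a power of 1/2, so log₂(1/p) is an integer.
H = Σ p·log₂(1/p) = 1/8·3 + 1/16·4 + 1/16·4 + 1/8·3 + 1/8·3 + 1/16·4 + 1/8·3 + 1/16·4 + 1/8·3 + 1/8·3 = 3.25 bits.

3.25 bits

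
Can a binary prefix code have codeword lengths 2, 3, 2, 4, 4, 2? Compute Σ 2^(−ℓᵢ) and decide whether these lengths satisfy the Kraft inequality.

1; yes

With common denominator 2^4 = 16: Σ 2^(−ℓᵢ) = 4/16 + 2/16 + 4/16 + 1/16 + 1/16 + 4/16 = 16/16 = 1.
Kraft's inequality requires Σ ≤ 1; here Σ = 1 ≤ 1, so such a prefix code exists.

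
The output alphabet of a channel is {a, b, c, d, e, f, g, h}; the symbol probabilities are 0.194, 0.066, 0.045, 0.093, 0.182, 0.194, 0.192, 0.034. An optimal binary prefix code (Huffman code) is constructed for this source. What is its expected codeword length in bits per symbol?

2.836 bits/symbol

Repeatedly combine the two least-probable nodes; the expected code length is the sum of the merged weights.
merge 17/500 + 9/200 → 79/1000
merge 33/500 + 79/1000 → 29/200
merge 93/1000 + 29/200 → 119/500
merge 91/500 + 24/125 → 187/500
merge 97/500 + 97/500 → 97/250
merge 119/500 + 187/500 → 153/250
merge 97/250 + 153/250 → 1
L = 79/1000 + 29/200 + 119/500 + 187/500 + 97/250 + 153/250 + 1 = 709/250 = 2.836 bits/symbol.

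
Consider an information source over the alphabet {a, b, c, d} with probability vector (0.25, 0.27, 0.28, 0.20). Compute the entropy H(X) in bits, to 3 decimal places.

1.989 bits

H = −Σ pᵢ log₂ pᵢ.
−0.25·log₂(0.25) = 0.5000
−0.27·log₂(0.27) = 0.5100
−0.28·log₂(0.28) = 0.5142
−0.20·log₂(0.20) = 0.4644
Sum ≈ 1.9886 → 1.989 bits.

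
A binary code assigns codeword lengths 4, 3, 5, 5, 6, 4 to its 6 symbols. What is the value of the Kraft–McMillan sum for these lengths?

0.328125

With common denominator 2^6 = 64: Σ 2^(−ℓᵢ) = 4/64 + 8/64 + 2/64 + 2/64 + 1/64 + 4/64 = 21/64 = 0.328125.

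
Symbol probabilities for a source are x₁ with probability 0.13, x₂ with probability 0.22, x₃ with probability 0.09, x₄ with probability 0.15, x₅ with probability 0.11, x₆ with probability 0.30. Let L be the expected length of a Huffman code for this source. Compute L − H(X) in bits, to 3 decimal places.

0.022 bits

Entropy H = −Σ p log₂ p ≈ 2.4578 bits.
Huffman merges: 9/100+11/100→1/5; 13/100+3/20→7/25; 1/5+11/50→21/50; 7/25+3/10→29/50; 21/50+29/50→1. L = 62/25 ≈ 2.4800.
L − H = 2.4800 − 2.4578 = 0.022 bits.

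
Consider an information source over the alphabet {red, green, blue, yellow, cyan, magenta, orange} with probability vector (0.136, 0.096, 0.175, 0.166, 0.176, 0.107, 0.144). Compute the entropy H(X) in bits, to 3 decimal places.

2.775 bits

H = −Σ pᵢ log₂ pᵢ.
−0.136·log₂(0.136) = 0.3915
−0.096·log₂(0.096) = 0.3246
−0.175·log₂(0.175) = 0.4401
−0.166·log₂(0.166) = 0.4301
−0.176·log₂(0.176) = 0.4411
−0.107·log₂(0.107) = 0.3450
−0.144·log₂(0.144) = 0.4026
Sum ≈ 2.7748 → 2.775 bits.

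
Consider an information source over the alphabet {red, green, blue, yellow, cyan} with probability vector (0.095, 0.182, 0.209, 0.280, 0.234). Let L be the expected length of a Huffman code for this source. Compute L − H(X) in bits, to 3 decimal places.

0.030 bits

Entropy H = −Σ p log₂ p ≈ 2.2465 bits.
Huffman merges: 19/200+91/500→277/1000; 209/1000+117/500→443/1000; 277/1000+7/25→557/1000; 443/1000+557/1000→1. L = 2277/1000 ≈ 2.2770.
L − H = 2.2770 − 2.2465 = 0.030 bits.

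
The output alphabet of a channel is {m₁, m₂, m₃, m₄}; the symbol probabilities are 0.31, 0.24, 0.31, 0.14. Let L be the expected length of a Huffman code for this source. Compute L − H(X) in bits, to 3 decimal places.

0.061 bits

Entropy H = −Σ p log₂ p ≈ 1.9388 bits.
Huffman merges: 7/50+6/25→19/50; 31/100+31/100→31/50; 19/50+31/50→1. L = 2 ≈ 2.0000.
L − H = 2.0000 − 1.9388 = 0.061 bits.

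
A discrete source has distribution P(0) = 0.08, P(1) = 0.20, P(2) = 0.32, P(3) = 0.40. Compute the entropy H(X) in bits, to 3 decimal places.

H = −Σ pᵢ log₂ pᵢ.
−0.08·log₂(0.08) = 0.2915
−0.20·log₂(0.20) = 0.4644
−0.32·log₂(0.32) = 0.5260
−0.40·log₂(0.40) = 0.5288
Sum ≈ 1.8107 → 1.811 bits.

1.811 bits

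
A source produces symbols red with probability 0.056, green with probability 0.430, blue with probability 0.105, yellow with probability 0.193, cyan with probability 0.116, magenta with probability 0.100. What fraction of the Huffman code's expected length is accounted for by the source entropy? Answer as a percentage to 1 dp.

97.9%

Entropy H = −Σ p log₂ p ≈ 2.2486 bits.
Huffman merges: 7/125+1/10→39/250; 21/200+29/250→221/1000; 39/250+193/1000→349/1000; 221/1000+349/1000→57/100; 43/100+57/100→1. L = 287/125 ≈ 2.2960.
Efficiency = H/L = 2.2486/2.2960 = 97.9%.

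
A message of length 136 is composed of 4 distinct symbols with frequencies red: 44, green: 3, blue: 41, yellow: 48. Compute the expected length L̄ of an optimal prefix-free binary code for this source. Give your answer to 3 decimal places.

Probabilities are the counts divided by 136.
Repeatedly combine the two least-probable nodes; the expected code length is the sum of the merged weights.
merge 3/136 + 41/136 → 11/34
merge 11/34 + 11/34 → 11/17
merge 6/17 + 11/17 → 1
L = 11/34 + 11/17 + 1 = 67/34 ≈ 1.971 bits/symbol.

1.971 bits/symbol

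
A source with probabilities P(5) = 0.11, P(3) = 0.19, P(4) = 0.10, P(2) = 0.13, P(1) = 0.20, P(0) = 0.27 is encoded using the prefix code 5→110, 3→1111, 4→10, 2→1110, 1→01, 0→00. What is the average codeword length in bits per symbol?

L̄ = Σ pᵢ·ℓᵢ = 0.11·3 + 0.19·4 + 0.10·2 + 0.13·4 + 0.20·2 + 0.27·2 = 2.75 bits/symbol.

2.75 bits/symbol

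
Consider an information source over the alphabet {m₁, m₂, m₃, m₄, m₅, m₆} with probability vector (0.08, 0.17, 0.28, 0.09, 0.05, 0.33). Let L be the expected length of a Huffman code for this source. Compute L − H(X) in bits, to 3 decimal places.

Entropy H = −Σ p log₂ p ≈ 2.2969 bits.
Huffman merges: 1/20+2/25→13/100; 9/100+13/100→11/50; 17/100+11/50→39/100; 7/25+33/100→61/100; 39/100+61/100→1. L = 47/20 ≈ 2.3500.
L − H = 2.3500 − 2.2969 = 0.053 bits.

0.053 bits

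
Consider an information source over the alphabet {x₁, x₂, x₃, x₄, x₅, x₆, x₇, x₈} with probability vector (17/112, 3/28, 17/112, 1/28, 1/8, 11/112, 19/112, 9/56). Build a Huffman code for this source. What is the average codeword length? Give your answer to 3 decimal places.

Repeatedly combine the two least-probable nodes; the expected code length is the sum of the merged weights.
merge 1/28 + 11/112 → 15/112
merge 3/28 + 1/8 → 13/56
merge 15/112 + 17/112 → 2/7
merge 17/112 + 9/56 → 5/16
merge 19/112 + 13/56 → 45/112
merge 2/7 + 5/16 → 67/112
merge 45/112 + 67/112 → 1
L = 15/112 + 13/56 + 2/7 + 5/16 + 45/112 + 67/112 + 1 = 83/28 ≈ 2.964 bits/symbol.

2.964 bits/symbol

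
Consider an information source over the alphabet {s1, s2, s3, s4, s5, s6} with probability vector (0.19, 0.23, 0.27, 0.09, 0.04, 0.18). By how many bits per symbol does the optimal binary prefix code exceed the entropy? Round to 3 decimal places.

0.043 bits

Entropy H = −Σ p log₂ p ≈ 2.3966 bits.
Huffman merges: 1/25+9/100→13/100; 13/100+9/50→31/100; 19/100+23/100→21/50; 27/100+31/100→29/50; 21/50+29/50→1. L = 61/25 ≈ 2.4400.
L − H = 2.4400 − 2.3966 = 0.043 bits.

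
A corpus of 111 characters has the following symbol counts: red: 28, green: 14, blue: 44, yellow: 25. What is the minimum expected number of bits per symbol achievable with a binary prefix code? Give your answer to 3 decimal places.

1.955 bits/symbol

Probabilities are the counts divided by 111.
Repeatedly combine the two least-probable nodes; the expected code length is the sum of the merged weights.
merge 14/111 + 25/111 → 13/37
merge 28/111 + 13/37 → 67/111
merge 44/111 + 67/111 → 1
L = 13/37 + 67/111 + 1 = 217/111 ≈ 1.955 bits/symbol.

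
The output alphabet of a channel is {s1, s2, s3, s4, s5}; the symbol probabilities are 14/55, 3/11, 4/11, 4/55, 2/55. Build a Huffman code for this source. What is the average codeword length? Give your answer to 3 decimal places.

Repeatedly combine the two least-probable nodes; the expected code length is the sum of the merged weights.
merge 2/55 + 4/55 → 6/55
merge 6/55 + 14/55 → 4/11
merge 3/11 + 4/11 → 7/11
merge 4/11 + 7/11 → 1
L = 6/55 + 4/11 + 7/11 + 1 = 116/55 ≈ 2.109 bits/symbol.

2.109 bits/symbol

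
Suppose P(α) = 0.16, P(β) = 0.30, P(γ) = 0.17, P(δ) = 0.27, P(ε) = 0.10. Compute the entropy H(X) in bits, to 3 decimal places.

2.221 bits

H = −Σ pᵢ log₂ pᵢ.
−0.16·log₂(0.16) = 0.4230
−0.30·log₂(0.30) = 0.5211
−0.17·log₂(0.17) = 0.4346
−0.27·log₂(0.27) = 0.5100
−0.10·log₂(0.10) = 0.3322
Sum ≈ 2.2209 → 2.221 bits.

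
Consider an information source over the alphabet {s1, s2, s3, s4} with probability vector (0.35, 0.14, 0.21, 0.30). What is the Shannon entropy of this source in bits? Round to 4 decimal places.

1.9211 bits

H = −Σ pᵢ log₂ pᵢ.
−0.35·log₂(0.35) = 0.5301
−0.14·log₂(0.14) = 0.3971
−0.21·log₂(0.21) = 0.4728
−0.30·log₂(0.30) = 0.5211
Sum ≈ 1.9211 → 1.9211 bits.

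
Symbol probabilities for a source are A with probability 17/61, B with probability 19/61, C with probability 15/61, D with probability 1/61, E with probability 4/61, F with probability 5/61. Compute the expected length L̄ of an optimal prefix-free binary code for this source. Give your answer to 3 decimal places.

2.246 bits/symbol

Repeatedly combine the two least-probable nodes; the expected code length is the sum of the merged weights.
merge 1/61 + 4/61 → 5/61
merge 5/61 + 5/61 → 10/61
merge 10/61 + 15/61 → 25/61
merge 17/61 + 19/61 → 36/61
merge 25/61 + 36/61 → 1
L = 5/61 + 10/61 + 25/61 + 36/61 + 1 = 137/61 ≈ 2.246 bits/symbol.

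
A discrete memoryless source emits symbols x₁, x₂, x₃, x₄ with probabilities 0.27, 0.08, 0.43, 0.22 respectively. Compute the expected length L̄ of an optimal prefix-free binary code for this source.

1.87 bits/symbol

Repeatedly combine the two least-probable nodes; the expected code length is the sum of the merged weights.
merge 2/25 + 11/50 → 3/10
merge 27/100 + 3/10 → 57/100
merge 43/100 + 57/100 → 1
L = 3/10 + 57/100 + 1 = 187/100 = 1.87 bits/symbol.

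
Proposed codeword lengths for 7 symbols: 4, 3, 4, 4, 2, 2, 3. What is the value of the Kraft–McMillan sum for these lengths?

0.9375

With common denominator 2^4 = 16: Σ 2^(−ℓᵢ) = 1/16 + 2/16 + 1/16 + 1/16 + 4/16 + 4/16 + 2/16 = 15/16 = 0.9375.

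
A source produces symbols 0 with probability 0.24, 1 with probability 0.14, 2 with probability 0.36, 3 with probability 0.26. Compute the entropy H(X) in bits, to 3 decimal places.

H = −Σ pᵢ log₂ pᵢ.
−0.24·log₂(0.24) = 0.4941
−0.14·log₂(0.14) = 0.3971
−0.36·log₂(0.36) = 0.5306
−0.26·log₂(0.26) = 0.5053
Sum ≈ 1.9271 → 1.927 bits.

1.927 bits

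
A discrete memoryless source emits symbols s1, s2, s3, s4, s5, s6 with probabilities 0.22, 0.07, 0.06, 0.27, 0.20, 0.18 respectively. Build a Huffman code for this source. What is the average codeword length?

2.44 bits/symbol

Repeatedly combine the two least-probable nodes; the expected code length is the sum of the merged weights.
merge 3/50 + 7/100 → 13/100
merge 13/100 + 9/50 → 31/100
merge 1/5 + 11/50 → 21/50
merge 27/100 + 31/100 → 29/50
merge 21/50 + 29/50 → 1
L = 13/100 + 31/100 + 21/50 + 29/50 + 1 = 61/25 = 2.44 bits/symbol.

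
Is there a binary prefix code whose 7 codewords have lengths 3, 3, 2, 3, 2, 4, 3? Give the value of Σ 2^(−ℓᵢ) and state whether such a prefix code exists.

1.0625; no

With common denominator 2^4 = 16: Σ 2^(−ℓᵢ) = 2/16 + 2/16 + 4/16 + 2/16 + 4/16 + 1/16 + 2/16 = 17/16 = 1.0625.
Kraft's inequality requires Σ ≤ 1; here Σ = 1.0625 > 1, so no such prefix code exists.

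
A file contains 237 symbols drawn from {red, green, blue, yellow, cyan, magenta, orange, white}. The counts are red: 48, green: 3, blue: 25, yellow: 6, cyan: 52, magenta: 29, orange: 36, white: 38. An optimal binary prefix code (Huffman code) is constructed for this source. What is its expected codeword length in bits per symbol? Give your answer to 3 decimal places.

Probabilities are the counts divided by 237.
Repeatedly combine the two least-probable nodes; the expected code length is the sum of the merged weights.
merge 1/79 + 2/79 → 3/79
merge 3/79 + 25/237 → 34/237
merge 29/237 + 34/237 → 21/79
merge 12/79 + 38/237 → 74/237
merge 16/79 + 52/237 → 100/237
merge 21/79 + 74/237 → 137/237
merge 100/237 + 137/237 → 1
L = 3/79 + 34/237 + 21/79 + 74/237 + 100/237 + 137/237 + 1 = 218/79 ≈ 2.759 bits/symbol.

2.759 bits/symbol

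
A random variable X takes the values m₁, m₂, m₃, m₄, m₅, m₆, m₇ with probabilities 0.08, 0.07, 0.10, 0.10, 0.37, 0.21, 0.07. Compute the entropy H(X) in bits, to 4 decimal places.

H = −Σ pᵢ log₂ pᵢ.
−0.08·log₂(0.08) = 0.2915
−0.07·log₂(0.07) = 0.2686
−0.10·log₂(0.10) = 0.3322
−0.10·log₂(0.10) = 0.3322
−0.37·log₂(0.37) = 0.5307
−0.21·log₂(0.21) = 0.4728
−0.07·log₂(0.07) = 0.2686
Sum ≈ 2.4966 → 2.4966 bits.

2.4966 bits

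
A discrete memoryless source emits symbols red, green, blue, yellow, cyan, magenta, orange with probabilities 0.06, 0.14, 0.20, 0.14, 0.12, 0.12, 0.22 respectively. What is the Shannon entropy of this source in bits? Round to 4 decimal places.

H = −Σ pᵢ log₂ pᵢ.
−0.06·log₂(0.06) = 0.2435
−0.14·log₂(0.14) = 0.3971
−0.20·log₂(0.20) = 0.4644
−0.14·log₂(0.14) = 0.3971
−0.12·log₂(0.12) = 0.3671
−0.12·log₂(0.12) = 0.3671
−0.22·log₂(0.22) = 0.4806
Sum ≈ 2.7168 → 2.7168 bits.

2.7168 bits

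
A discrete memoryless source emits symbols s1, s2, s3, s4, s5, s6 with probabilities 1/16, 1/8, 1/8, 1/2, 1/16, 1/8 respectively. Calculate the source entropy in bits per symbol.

2.125 bits

Each probability is a power of 1/2, so log₂(1/p) is an integer.
H = Σ p·log₂(1/p) = 1/16·4 + 1/8·3 + 1/8·3 + 1/2·1 + 1/16·4 + 1/8·3 = 2.125 bits.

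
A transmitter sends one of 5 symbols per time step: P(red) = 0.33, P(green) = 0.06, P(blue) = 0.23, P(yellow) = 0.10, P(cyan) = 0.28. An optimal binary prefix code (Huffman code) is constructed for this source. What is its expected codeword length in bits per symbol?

2.16 bits/symbol

Repeatedly combine the two least-probable nodes; the expected code length is the sum of the merged weights.
merge 3/50 + 1/10 → 4/25
merge 4/25 + 23/100 → 39/100
merge 7/25 + 33/100 → 61/100
merge 39/100 + 61/100 → 1
L = 4/25 + 39/100 + 61/100 + 1 = 54/25 = 2.16 bits/symbol.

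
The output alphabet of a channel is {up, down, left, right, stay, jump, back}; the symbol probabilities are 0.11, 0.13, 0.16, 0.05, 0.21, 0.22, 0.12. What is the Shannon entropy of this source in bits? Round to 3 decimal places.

H = −Σ pᵢ log₂ pᵢ.
−0.11·log₂(0.11) = 0.3503
−0.13·log₂(0.13) = 0.3826
−0.16·log₂(0.16) = 0.4230
−0.05·log₂(0.05) = 0.2161
−0.21·log₂(0.21) = 0.4728
−0.22·log₂(0.22) = 0.4806
−0.12·log₂(0.12) = 0.3671
Sum ≈ 2.6925 → 2.693 bits.

2.693 bits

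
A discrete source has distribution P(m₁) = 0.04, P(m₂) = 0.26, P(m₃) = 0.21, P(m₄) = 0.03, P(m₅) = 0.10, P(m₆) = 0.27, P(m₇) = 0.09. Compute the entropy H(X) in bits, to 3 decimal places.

H = −Σ pᵢ log₂ pᵢ.
−0.04·log₂(0.04) = 0.1858
−0.26·log₂(0.26) = 0.5053
−0.21·log₂(0.21) = 0.4728
−0.03·log₂(0.03) = 0.1518
−0.10·log₂(0.10) = 0.3322
−0.27·log₂(0.27) = 0.5100
−0.09·log₂(0.09) = 0.3127
Sum ≈ 2.4705 → 2.471 bits.

2.471 bits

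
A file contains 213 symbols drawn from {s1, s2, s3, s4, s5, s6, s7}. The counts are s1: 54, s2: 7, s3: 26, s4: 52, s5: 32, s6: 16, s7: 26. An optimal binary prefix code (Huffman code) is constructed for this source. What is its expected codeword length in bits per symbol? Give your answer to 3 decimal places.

2.610 bits/symbol

Probabilities are the counts divided by 213.
Repeatedly combine the two least-probable nodes; the expected code length is the sum of the merged weights.
merge 7/213 + 16/213 → 23/213
merge 23/213 + 26/213 → 49/213
merge 26/213 + 32/213 → 58/213
merge 49/213 + 52/213 → 101/213
merge 18/71 + 58/213 → 112/213
merge 101/213 + 112/213 → 1
L = 23/213 + 49/213 + 58/213 + 101/213 + 112/213 + 1 = 556/213 ≈ 2.610 bits/symbol.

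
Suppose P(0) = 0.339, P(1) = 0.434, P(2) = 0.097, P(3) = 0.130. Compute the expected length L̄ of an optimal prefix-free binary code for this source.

1.793 bits/symbol

Repeatedly combine the two least-probable nodes; the expected code length is the sum of the merged weights.
merge 97/1000 + 13/100 → 227/1000
merge 227/1000 + 339/1000 → 283/500
merge 217/500 + 283/500 → 1
L = 227/1000 + 283/500 + 1 = 1793/1000 = 1.793 bits/symbol.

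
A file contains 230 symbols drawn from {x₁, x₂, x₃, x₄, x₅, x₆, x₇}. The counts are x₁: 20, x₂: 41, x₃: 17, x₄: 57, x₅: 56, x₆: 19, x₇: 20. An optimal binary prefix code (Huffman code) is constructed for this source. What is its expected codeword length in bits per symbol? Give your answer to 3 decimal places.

Probabilities are the counts divided by 230.
Repeatedly combine the two least-probable nodes; the expected code length is the sum of the merged weights.
merge 17/230 + 19/230 → 18/115
merge 2/23 + 2/23 → 4/23
merge 18/115 + 4/23 → 38/115
merge 41/230 + 28/115 → 97/230
merge 57/230 + 38/115 → 133/230
merge 97/230 + 133/230 → 1
L = 18/115 + 4/23 + 38/115 + 97/230 + 133/230 + 1 = 306/115 ≈ 2.661 bits/symbol.

2.661 bits/symbol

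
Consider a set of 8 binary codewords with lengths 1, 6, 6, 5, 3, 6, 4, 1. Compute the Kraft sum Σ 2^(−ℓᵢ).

1.265625

With common denominator 2^6 = 64: Σ 2^(−ℓᵢ) = 32/64 + 1/64 + 1/64 + 2/64 + 8/64 + 1/64 + 4/64 + 32/64 = 81/64 = 1.265625.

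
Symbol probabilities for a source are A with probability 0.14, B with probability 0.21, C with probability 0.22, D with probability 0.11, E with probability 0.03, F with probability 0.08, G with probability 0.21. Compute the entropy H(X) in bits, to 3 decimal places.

H = −Σ pᵢ log₂ pᵢ.
−0.14·log₂(0.14) = 0.3971
−0.21·log₂(0.21) = 0.4728
−0.22·log₂(0.22) = 0.4806
−0.11·log₂(0.11) = 0.3503
−0.03·log₂(0.03) = 0.1518
−0.08·log₂(0.08) = 0.2915
−0.21·log₂(0.21) = 0.4728
Sum ≈ 2.6169 → 2.617 bits.

2.617 bits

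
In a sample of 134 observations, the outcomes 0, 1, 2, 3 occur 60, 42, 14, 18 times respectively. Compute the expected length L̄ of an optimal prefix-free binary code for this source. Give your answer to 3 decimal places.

Probabilities are the counts divided by 134.
Repeatedly combine the two least-probable nodes; the expected code length is the sum of the merged weights.
merge 7/67 + 9/67 → 16/67
merge 16/67 + 21/67 → 37/67
merge 30/67 + 37/67 → 1
L = 16/67 + 37/67 + 1 = 120/67 ≈ 1.791 bits/symbol.

1.791 bits/symbol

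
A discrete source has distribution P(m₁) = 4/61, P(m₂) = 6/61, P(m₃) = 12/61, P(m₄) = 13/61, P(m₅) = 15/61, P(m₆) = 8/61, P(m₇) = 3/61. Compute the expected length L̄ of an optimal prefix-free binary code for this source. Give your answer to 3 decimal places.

2.656 bits/symbol

Repeatedly combine the two least-probable nodes; the expected code length is the sum of the merged weights.
merge 3/61 + 4/61 → 7/61
merge 6/61 + 7/61 → 13/61
merge 8/61 + 12/61 → 20/61
merge 13/61 + 13/61 → 26/61
merge 15/61 + 20/61 → 35/61
merge 26/61 + 35/61 → 1
L = 7/61 + 13/61 + 20/61 + 26/61 + 35/61 + 1 = 162/61 ≈ 2.656 bits/symbol.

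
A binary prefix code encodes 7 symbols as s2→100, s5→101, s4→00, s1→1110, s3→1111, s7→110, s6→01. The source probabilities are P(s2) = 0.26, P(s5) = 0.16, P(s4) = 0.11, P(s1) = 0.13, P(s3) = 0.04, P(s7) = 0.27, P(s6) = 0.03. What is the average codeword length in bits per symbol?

L̄ = Σ pᵢ·ℓᵢ = 0.26·3 + 0.16·3 + 0.11·2 + 0.13·4 + 0.04·4 + 0.27·3 + 0.03·2 = 3.03 bits/symbol.

3.03 bits/symbol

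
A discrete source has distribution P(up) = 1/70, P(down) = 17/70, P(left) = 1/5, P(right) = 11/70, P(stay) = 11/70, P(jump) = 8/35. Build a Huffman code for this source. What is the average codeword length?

Repeatedly combine the two least-probable nodes; the expected code length is the sum of the merged weights.
merge 1/70 + 11/70 → 6/35
merge 11/70 + 6/35 → 23/70
merge 1/5 + 8/35 → 3/7
merge 17/70 + 23/70 → 4/7
merge 3/7 + 4/7 → 1
L = 6/35 + 23/70 + 3/7 + 4/7 + 1 = 5/2 = 2.5 bits/symbol.

2.5 bits/symbol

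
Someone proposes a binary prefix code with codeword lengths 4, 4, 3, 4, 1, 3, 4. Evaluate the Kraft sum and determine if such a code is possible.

1; yes

With common denominator 2^4 = 16: Σ 2^(−ℓᵢ) = 1/16 + 1/16 + 2/16 + 1/16 + 8/16 + 2/16 + 1/16 = 16/16 = 1.
Kraft's inequality requires Σ ≤ 1; here Σ = 1 ≤ 1, so such a prefix code exists.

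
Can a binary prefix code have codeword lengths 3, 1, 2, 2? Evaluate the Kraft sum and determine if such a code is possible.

1.125; no

With common denominator 2^3 = 8: Σ 2^(−ℓᵢ) = 1/8 + 4/8 + 2/8 + 2/8 = 9/8 = 1.125.
Kraft's inequality requires Σ ≤ 1; here Σ = 1.125 > 1, so no such prefix code exists.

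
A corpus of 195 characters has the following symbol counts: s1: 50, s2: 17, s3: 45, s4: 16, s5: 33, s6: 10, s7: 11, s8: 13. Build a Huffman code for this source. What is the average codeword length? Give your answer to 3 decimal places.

2.769 bits/symbol

Probabilities are the counts divided by 195.
Repeatedly combine the two least-probable nodes; the expected code length is the sum of the merged weights.
merge 2/39 + 11/195 → 7/65
merge 1/15 + 16/195 → 29/195
merge 17/195 + 7/65 → 38/195
merge 29/195 + 11/65 → 62/195
merge 38/195 + 3/13 → 83/195
merge 10/39 + 62/195 → 112/195
merge 83/195 + 112/195 → 1
L = 7/65 + 29/195 + 38/195 + 62/195 + 83/195 + 112/195 + 1 = 36/13 ≈ 2.769 bits/symbol.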